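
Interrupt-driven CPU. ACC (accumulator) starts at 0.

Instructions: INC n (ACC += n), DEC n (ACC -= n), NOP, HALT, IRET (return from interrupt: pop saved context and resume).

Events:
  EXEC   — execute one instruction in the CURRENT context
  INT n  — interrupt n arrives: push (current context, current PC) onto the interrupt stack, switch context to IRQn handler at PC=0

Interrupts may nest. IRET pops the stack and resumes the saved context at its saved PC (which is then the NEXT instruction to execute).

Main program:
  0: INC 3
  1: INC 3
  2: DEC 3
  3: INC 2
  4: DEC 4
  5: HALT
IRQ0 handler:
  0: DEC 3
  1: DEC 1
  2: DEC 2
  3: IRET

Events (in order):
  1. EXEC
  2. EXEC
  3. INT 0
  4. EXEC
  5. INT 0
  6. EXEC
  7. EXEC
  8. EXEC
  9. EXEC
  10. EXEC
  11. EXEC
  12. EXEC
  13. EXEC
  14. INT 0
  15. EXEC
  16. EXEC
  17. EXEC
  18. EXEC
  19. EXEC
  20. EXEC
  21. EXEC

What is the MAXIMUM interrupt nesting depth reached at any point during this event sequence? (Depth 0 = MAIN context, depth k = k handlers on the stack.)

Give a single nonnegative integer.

Event 1 (EXEC): [MAIN] PC=0: INC 3 -> ACC=3 [depth=0]
Event 2 (EXEC): [MAIN] PC=1: INC 3 -> ACC=6 [depth=0]
Event 3 (INT 0): INT 0 arrives: push (MAIN, PC=2), enter IRQ0 at PC=0 (depth now 1) [depth=1]
Event 4 (EXEC): [IRQ0] PC=0: DEC 3 -> ACC=3 [depth=1]
Event 5 (INT 0): INT 0 arrives: push (IRQ0, PC=1), enter IRQ0 at PC=0 (depth now 2) [depth=2]
Event 6 (EXEC): [IRQ0] PC=0: DEC 3 -> ACC=0 [depth=2]
Event 7 (EXEC): [IRQ0] PC=1: DEC 1 -> ACC=-1 [depth=2]
Event 8 (EXEC): [IRQ0] PC=2: DEC 2 -> ACC=-3 [depth=2]
Event 9 (EXEC): [IRQ0] PC=3: IRET -> resume IRQ0 at PC=1 (depth now 1) [depth=1]
Event 10 (EXEC): [IRQ0] PC=1: DEC 1 -> ACC=-4 [depth=1]
Event 11 (EXEC): [IRQ0] PC=2: DEC 2 -> ACC=-6 [depth=1]
Event 12 (EXEC): [IRQ0] PC=3: IRET -> resume MAIN at PC=2 (depth now 0) [depth=0]
Event 13 (EXEC): [MAIN] PC=2: DEC 3 -> ACC=-9 [depth=0]
Event 14 (INT 0): INT 0 arrives: push (MAIN, PC=3), enter IRQ0 at PC=0 (depth now 1) [depth=1]
Event 15 (EXEC): [IRQ0] PC=0: DEC 3 -> ACC=-12 [depth=1]
Event 16 (EXEC): [IRQ0] PC=1: DEC 1 -> ACC=-13 [depth=1]
Event 17 (EXEC): [IRQ0] PC=2: DEC 2 -> ACC=-15 [depth=1]
Event 18 (EXEC): [IRQ0] PC=3: IRET -> resume MAIN at PC=3 (depth now 0) [depth=0]
Event 19 (EXEC): [MAIN] PC=3: INC 2 -> ACC=-13 [depth=0]
Event 20 (EXEC): [MAIN] PC=4: DEC 4 -> ACC=-17 [depth=0]
Event 21 (EXEC): [MAIN] PC=5: HALT [depth=0]
Max depth observed: 2

Answer: 2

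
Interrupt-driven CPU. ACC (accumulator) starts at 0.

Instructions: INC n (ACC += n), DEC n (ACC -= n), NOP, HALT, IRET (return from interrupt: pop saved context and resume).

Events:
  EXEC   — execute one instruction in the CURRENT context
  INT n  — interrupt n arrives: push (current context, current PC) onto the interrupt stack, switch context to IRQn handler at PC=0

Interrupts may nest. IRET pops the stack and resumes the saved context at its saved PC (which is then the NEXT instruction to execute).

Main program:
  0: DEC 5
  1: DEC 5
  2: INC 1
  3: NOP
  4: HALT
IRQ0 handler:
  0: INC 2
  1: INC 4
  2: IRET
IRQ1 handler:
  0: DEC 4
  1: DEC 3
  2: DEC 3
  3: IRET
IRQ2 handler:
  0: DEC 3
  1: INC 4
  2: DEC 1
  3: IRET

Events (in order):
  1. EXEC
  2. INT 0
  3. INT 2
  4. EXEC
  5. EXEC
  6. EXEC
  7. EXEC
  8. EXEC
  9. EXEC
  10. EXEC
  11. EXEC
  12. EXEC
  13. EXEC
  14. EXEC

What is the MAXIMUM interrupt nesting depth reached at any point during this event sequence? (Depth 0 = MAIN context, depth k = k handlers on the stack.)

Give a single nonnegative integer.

Event 1 (EXEC): [MAIN] PC=0: DEC 5 -> ACC=-5 [depth=0]
Event 2 (INT 0): INT 0 arrives: push (MAIN, PC=1), enter IRQ0 at PC=0 (depth now 1) [depth=1]
Event 3 (INT 2): INT 2 arrives: push (IRQ0, PC=0), enter IRQ2 at PC=0 (depth now 2) [depth=2]
Event 4 (EXEC): [IRQ2] PC=0: DEC 3 -> ACC=-8 [depth=2]
Event 5 (EXEC): [IRQ2] PC=1: INC 4 -> ACC=-4 [depth=2]
Event 6 (EXEC): [IRQ2] PC=2: DEC 1 -> ACC=-5 [depth=2]
Event 7 (EXEC): [IRQ2] PC=3: IRET -> resume IRQ0 at PC=0 (depth now 1) [depth=1]
Event 8 (EXEC): [IRQ0] PC=0: INC 2 -> ACC=-3 [depth=1]
Event 9 (EXEC): [IRQ0] PC=1: INC 4 -> ACC=1 [depth=1]
Event 10 (EXEC): [IRQ0] PC=2: IRET -> resume MAIN at PC=1 (depth now 0) [depth=0]
Event 11 (EXEC): [MAIN] PC=1: DEC 5 -> ACC=-4 [depth=0]
Event 12 (EXEC): [MAIN] PC=2: INC 1 -> ACC=-3 [depth=0]
Event 13 (EXEC): [MAIN] PC=3: NOP [depth=0]
Event 14 (EXEC): [MAIN] PC=4: HALT [depth=0]
Max depth observed: 2

Answer: 2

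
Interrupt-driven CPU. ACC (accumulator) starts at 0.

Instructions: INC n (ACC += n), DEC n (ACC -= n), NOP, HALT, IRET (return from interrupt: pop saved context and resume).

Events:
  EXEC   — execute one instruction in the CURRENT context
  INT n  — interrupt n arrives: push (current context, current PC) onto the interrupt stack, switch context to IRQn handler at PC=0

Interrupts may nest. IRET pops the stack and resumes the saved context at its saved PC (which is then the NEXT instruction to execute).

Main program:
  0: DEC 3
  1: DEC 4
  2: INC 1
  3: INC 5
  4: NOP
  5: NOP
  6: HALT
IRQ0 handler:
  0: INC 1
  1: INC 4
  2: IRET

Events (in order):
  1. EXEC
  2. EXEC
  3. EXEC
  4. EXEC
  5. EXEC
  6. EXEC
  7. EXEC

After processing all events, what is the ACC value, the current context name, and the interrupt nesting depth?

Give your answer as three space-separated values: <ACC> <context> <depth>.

Event 1 (EXEC): [MAIN] PC=0: DEC 3 -> ACC=-3
Event 2 (EXEC): [MAIN] PC=1: DEC 4 -> ACC=-7
Event 3 (EXEC): [MAIN] PC=2: INC 1 -> ACC=-6
Event 4 (EXEC): [MAIN] PC=3: INC 5 -> ACC=-1
Event 5 (EXEC): [MAIN] PC=4: NOP
Event 6 (EXEC): [MAIN] PC=5: NOP
Event 7 (EXEC): [MAIN] PC=6: HALT

Answer: -1 MAIN 0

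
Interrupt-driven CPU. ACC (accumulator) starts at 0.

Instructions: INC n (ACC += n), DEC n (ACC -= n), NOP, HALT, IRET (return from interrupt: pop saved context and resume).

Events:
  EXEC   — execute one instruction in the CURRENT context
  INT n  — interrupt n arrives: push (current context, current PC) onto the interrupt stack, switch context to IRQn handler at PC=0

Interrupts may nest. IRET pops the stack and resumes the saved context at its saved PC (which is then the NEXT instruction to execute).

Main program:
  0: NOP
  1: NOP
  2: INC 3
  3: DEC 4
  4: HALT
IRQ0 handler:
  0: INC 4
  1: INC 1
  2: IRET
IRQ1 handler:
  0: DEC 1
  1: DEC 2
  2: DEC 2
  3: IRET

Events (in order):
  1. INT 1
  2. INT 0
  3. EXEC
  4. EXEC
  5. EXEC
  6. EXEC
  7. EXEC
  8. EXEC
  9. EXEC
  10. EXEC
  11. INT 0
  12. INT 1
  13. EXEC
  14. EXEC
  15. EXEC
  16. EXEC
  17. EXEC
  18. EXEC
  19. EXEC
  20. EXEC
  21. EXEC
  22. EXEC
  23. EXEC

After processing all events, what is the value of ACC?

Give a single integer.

Event 1 (INT 1): INT 1 arrives: push (MAIN, PC=0), enter IRQ1 at PC=0 (depth now 1)
Event 2 (INT 0): INT 0 arrives: push (IRQ1, PC=0), enter IRQ0 at PC=0 (depth now 2)
Event 3 (EXEC): [IRQ0] PC=0: INC 4 -> ACC=4
Event 4 (EXEC): [IRQ0] PC=1: INC 1 -> ACC=5
Event 5 (EXEC): [IRQ0] PC=2: IRET -> resume IRQ1 at PC=0 (depth now 1)
Event 6 (EXEC): [IRQ1] PC=0: DEC 1 -> ACC=4
Event 7 (EXEC): [IRQ1] PC=1: DEC 2 -> ACC=2
Event 8 (EXEC): [IRQ1] PC=2: DEC 2 -> ACC=0
Event 9 (EXEC): [IRQ1] PC=3: IRET -> resume MAIN at PC=0 (depth now 0)
Event 10 (EXEC): [MAIN] PC=0: NOP
Event 11 (INT 0): INT 0 arrives: push (MAIN, PC=1), enter IRQ0 at PC=0 (depth now 1)
Event 12 (INT 1): INT 1 arrives: push (IRQ0, PC=0), enter IRQ1 at PC=0 (depth now 2)
Event 13 (EXEC): [IRQ1] PC=0: DEC 1 -> ACC=-1
Event 14 (EXEC): [IRQ1] PC=1: DEC 2 -> ACC=-3
Event 15 (EXEC): [IRQ1] PC=2: DEC 2 -> ACC=-5
Event 16 (EXEC): [IRQ1] PC=3: IRET -> resume IRQ0 at PC=0 (depth now 1)
Event 17 (EXEC): [IRQ0] PC=0: INC 4 -> ACC=-1
Event 18 (EXEC): [IRQ0] PC=1: INC 1 -> ACC=0
Event 19 (EXEC): [IRQ0] PC=2: IRET -> resume MAIN at PC=1 (depth now 0)
Event 20 (EXEC): [MAIN] PC=1: NOP
Event 21 (EXEC): [MAIN] PC=2: INC 3 -> ACC=3
Event 22 (EXEC): [MAIN] PC=3: DEC 4 -> ACC=-1
Event 23 (EXEC): [MAIN] PC=4: HALT

Answer: -1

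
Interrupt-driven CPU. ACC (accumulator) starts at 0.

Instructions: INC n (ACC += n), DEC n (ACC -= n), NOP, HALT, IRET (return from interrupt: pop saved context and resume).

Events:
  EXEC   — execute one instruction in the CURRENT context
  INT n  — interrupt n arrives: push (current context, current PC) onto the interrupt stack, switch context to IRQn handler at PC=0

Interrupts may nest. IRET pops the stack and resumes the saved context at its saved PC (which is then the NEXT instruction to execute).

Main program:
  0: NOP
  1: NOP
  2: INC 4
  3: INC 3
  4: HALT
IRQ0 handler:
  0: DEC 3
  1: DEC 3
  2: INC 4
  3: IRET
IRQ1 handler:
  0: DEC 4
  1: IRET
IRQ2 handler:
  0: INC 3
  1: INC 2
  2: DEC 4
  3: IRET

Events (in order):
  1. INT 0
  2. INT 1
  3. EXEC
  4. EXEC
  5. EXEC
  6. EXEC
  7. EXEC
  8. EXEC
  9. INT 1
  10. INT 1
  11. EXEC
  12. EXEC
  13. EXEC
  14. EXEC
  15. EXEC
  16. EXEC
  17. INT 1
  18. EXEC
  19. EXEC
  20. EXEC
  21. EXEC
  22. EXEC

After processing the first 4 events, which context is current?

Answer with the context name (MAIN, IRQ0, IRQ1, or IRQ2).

Answer: IRQ0

Derivation:
Event 1 (INT 0): INT 0 arrives: push (MAIN, PC=0), enter IRQ0 at PC=0 (depth now 1)
Event 2 (INT 1): INT 1 arrives: push (IRQ0, PC=0), enter IRQ1 at PC=0 (depth now 2)
Event 3 (EXEC): [IRQ1] PC=0: DEC 4 -> ACC=-4
Event 4 (EXEC): [IRQ1] PC=1: IRET -> resume IRQ0 at PC=0 (depth now 1)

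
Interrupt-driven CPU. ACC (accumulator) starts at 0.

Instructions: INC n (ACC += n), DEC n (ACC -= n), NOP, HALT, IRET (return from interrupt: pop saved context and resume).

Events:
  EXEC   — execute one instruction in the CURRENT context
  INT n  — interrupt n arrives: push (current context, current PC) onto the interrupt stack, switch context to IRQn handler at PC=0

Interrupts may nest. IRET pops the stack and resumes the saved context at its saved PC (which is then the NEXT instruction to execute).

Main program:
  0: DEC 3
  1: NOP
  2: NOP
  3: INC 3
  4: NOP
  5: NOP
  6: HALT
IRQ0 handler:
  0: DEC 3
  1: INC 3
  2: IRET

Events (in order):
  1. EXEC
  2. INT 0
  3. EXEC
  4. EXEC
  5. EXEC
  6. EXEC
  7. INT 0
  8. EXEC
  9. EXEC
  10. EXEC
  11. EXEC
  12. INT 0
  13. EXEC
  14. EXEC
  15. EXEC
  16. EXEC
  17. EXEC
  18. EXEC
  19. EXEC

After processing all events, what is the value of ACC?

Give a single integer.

Answer: 0

Derivation:
Event 1 (EXEC): [MAIN] PC=0: DEC 3 -> ACC=-3
Event 2 (INT 0): INT 0 arrives: push (MAIN, PC=1), enter IRQ0 at PC=0 (depth now 1)
Event 3 (EXEC): [IRQ0] PC=0: DEC 3 -> ACC=-6
Event 4 (EXEC): [IRQ0] PC=1: INC 3 -> ACC=-3
Event 5 (EXEC): [IRQ0] PC=2: IRET -> resume MAIN at PC=1 (depth now 0)
Event 6 (EXEC): [MAIN] PC=1: NOP
Event 7 (INT 0): INT 0 arrives: push (MAIN, PC=2), enter IRQ0 at PC=0 (depth now 1)
Event 8 (EXEC): [IRQ0] PC=0: DEC 3 -> ACC=-6
Event 9 (EXEC): [IRQ0] PC=1: INC 3 -> ACC=-3
Event 10 (EXEC): [IRQ0] PC=2: IRET -> resume MAIN at PC=2 (depth now 0)
Event 11 (EXEC): [MAIN] PC=2: NOP
Event 12 (INT 0): INT 0 arrives: push (MAIN, PC=3), enter IRQ0 at PC=0 (depth now 1)
Event 13 (EXEC): [IRQ0] PC=0: DEC 3 -> ACC=-6
Event 14 (EXEC): [IRQ0] PC=1: INC 3 -> ACC=-3
Event 15 (EXEC): [IRQ0] PC=2: IRET -> resume MAIN at PC=3 (depth now 0)
Event 16 (EXEC): [MAIN] PC=3: INC 3 -> ACC=0
Event 17 (EXEC): [MAIN] PC=4: NOP
Event 18 (EXEC): [MAIN] PC=5: NOP
Event 19 (EXEC): [MAIN] PC=6: HALT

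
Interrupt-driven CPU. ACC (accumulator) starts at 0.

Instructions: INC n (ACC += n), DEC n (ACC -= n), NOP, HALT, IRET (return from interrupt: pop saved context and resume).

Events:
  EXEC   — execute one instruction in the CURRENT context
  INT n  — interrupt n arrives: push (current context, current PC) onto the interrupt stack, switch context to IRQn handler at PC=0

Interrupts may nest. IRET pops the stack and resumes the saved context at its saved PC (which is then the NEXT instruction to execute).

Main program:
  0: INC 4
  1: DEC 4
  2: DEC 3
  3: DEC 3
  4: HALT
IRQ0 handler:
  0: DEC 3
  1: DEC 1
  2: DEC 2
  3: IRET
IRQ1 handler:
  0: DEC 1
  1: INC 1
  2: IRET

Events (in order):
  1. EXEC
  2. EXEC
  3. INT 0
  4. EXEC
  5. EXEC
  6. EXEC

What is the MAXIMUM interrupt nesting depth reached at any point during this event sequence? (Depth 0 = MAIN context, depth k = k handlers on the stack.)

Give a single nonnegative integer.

Answer: 1

Derivation:
Event 1 (EXEC): [MAIN] PC=0: INC 4 -> ACC=4 [depth=0]
Event 2 (EXEC): [MAIN] PC=1: DEC 4 -> ACC=0 [depth=0]
Event 3 (INT 0): INT 0 arrives: push (MAIN, PC=2), enter IRQ0 at PC=0 (depth now 1) [depth=1]
Event 4 (EXEC): [IRQ0] PC=0: DEC 3 -> ACC=-3 [depth=1]
Event 5 (EXEC): [IRQ0] PC=1: DEC 1 -> ACC=-4 [depth=1]
Event 6 (EXEC): [IRQ0] PC=2: DEC 2 -> ACC=-6 [depth=1]
Max depth observed: 1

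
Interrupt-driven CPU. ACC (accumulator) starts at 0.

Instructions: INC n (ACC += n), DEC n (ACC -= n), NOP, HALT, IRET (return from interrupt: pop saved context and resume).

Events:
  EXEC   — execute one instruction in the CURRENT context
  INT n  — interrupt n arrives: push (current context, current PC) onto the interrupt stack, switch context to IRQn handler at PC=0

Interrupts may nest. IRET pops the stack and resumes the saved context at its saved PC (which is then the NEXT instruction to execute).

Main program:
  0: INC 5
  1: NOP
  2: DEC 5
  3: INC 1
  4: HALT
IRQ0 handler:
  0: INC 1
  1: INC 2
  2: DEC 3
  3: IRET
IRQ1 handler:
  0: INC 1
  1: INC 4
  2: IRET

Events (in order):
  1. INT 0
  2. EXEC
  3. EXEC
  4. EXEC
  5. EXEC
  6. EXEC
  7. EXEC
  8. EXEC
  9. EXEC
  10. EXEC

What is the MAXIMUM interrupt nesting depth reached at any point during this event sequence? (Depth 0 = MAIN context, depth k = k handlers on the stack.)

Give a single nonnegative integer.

Answer: 1

Derivation:
Event 1 (INT 0): INT 0 arrives: push (MAIN, PC=0), enter IRQ0 at PC=0 (depth now 1) [depth=1]
Event 2 (EXEC): [IRQ0] PC=0: INC 1 -> ACC=1 [depth=1]
Event 3 (EXEC): [IRQ0] PC=1: INC 2 -> ACC=3 [depth=1]
Event 4 (EXEC): [IRQ0] PC=2: DEC 3 -> ACC=0 [depth=1]
Event 5 (EXEC): [IRQ0] PC=3: IRET -> resume MAIN at PC=0 (depth now 0) [depth=0]
Event 6 (EXEC): [MAIN] PC=0: INC 5 -> ACC=5 [depth=0]
Event 7 (EXEC): [MAIN] PC=1: NOP [depth=0]
Event 8 (EXEC): [MAIN] PC=2: DEC 5 -> ACC=0 [depth=0]
Event 9 (EXEC): [MAIN] PC=3: INC 1 -> ACC=1 [depth=0]
Event 10 (EXEC): [MAIN] PC=4: HALT [depth=0]
Max depth observed: 1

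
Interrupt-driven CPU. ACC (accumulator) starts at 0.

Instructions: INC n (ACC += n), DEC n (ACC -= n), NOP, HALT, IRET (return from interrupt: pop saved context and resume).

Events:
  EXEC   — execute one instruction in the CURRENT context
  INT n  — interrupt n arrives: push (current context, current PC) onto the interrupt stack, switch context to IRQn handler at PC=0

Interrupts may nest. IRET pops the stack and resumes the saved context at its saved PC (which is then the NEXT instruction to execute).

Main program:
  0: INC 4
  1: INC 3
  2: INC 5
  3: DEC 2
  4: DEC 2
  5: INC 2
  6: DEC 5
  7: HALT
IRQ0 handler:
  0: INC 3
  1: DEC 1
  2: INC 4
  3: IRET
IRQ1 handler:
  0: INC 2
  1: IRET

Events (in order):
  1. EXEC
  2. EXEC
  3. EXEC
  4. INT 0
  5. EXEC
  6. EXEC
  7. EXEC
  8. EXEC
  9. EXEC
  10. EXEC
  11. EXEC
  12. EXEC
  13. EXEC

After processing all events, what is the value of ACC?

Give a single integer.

Event 1 (EXEC): [MAIN] PC=0: INC 4 -> ACC=4
Event 2 (EXEC): [MAIN] PC=1: INC 3 -> ACC=7
Event 3 (EXEC): [MAIN] PC=2: INC 5 -> ACC=12
Event 4 (INT 0): INT 0 arrives: push (MAIN, PC=3), enter IRQ0 at PC=0 (depth now 1)
Event 5 (EXEC): [IRQ0] PC=0: INC 3 -> ACC=15
Event 6 (EXEC): [IRQ0] PC=1: DEC 1 -> ACC=14
Event 7 (EXEC): [IRQ0] PC=2: INC 4 -> ACC=18
Event 8 (EXEC): [IRQ0] PC=3: IRET -> resume MAIN at PC=3 (depth now 0)
Event 9 (EXEC): [MAIN] PC=3: DEC 2 -> ACC=16
Event 10 (EXEC): [MAIN] PC=4: DEC 2 -> ACC=14
Event 11 (EXEC): [MAIN] PC=5: INC 2 -> ACC=16
Event 12 (EXEC): [MAIN] PC=6: DEC 5 -> ACC=11
Event 13 (EXEC): [MAIN] PC=7: HALT

Answer: 11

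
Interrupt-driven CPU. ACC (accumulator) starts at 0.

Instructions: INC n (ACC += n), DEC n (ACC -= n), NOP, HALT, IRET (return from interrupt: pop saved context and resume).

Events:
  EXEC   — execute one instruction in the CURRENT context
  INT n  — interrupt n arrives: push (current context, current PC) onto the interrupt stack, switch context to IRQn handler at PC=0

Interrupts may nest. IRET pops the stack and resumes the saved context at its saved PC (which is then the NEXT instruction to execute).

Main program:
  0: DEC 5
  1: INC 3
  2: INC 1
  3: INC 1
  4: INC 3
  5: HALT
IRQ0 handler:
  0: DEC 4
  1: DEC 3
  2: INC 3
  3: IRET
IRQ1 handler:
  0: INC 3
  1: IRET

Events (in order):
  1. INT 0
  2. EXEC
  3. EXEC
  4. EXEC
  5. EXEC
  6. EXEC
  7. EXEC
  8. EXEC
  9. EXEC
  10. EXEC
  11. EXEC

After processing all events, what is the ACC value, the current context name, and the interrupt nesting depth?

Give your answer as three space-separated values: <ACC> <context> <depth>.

Event 1 (INT 0): INT 0 arrives: push (MAIN, PC=0), enter IRQ0 at PC=0 (depth now 1)
Event 2 (EXEC): [IRQ0] PC=0: DEC 4 -> ACC=-4
Event 3 (EXEC): [IRQ0] PC=1: DEC 3 -> ACC=-7
Event 4 (EXEC): [IRQ0] PC=2: INC 3 -> ACC=-4
Event 5 (EXEC): [IRQ0] PC=3: IRET -> resume MAIN at PC=0 (depth now 0)
Event 6 (EXEC): [MAIN] PC=0: DEC 5 -> ACC=-9
Event 7 (EXEC): [MAIN] PC=1: INC 3 -> ACC=-6
Event 8 (EXEC): [MAIN] PC=2: INC 1 -> ACC=-5
Event 9 (EXEC): [MAIN] PC=3: INC 1 -> ACC=-4
Event 10 (EXEC): [MAIN] PC=4: INC 3 -> ACC=-1
Event 11 (EXEC): [MAIN] PC=5: HALT

Answer: -1 MAIN 0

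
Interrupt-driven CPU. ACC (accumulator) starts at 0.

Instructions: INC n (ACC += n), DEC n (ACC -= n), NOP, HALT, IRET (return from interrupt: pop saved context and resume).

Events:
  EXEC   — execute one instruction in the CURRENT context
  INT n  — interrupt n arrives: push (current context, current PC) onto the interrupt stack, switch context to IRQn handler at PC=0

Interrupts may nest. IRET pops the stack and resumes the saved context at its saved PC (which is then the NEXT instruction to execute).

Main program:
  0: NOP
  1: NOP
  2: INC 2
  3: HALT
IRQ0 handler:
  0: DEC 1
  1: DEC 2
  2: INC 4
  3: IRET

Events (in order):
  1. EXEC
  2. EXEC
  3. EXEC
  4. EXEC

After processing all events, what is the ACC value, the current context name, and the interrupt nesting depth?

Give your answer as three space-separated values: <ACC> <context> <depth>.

Answer: 2 MAIN 0

Derivation:
Event 1 (EXEC): [MAIN] PC=0: NOP
Event 2 (EXEC): [MAIN] PC=1: NOP
Event 3 (EXEC): [MAIN] PC=2: INC 2 -> ACC=2
Event 4 (EXEC): [MAIN] PC=3: HALT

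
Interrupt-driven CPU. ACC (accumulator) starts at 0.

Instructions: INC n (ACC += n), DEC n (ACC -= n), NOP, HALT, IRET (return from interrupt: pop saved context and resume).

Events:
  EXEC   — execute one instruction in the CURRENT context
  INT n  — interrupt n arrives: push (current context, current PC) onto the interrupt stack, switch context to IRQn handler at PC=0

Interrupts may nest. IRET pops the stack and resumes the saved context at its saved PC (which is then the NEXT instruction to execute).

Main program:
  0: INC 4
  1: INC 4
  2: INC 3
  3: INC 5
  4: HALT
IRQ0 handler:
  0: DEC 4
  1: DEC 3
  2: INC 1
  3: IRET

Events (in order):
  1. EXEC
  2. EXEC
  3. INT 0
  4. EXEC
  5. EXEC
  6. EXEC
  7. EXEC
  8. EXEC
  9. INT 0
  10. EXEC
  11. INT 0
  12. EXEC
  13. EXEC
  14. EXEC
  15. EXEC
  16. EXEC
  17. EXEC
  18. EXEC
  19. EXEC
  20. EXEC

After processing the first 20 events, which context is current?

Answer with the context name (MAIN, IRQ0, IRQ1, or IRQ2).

Answer: MAIN

Derivation:
Event 1 (EXEC): [MAIN] PC=0: INC 4 -> ACC=4
Event 2 (EXEC): [MAIN] PC=1: INC 4 -> ACC=8
Event 3 (INT 0): INT 0 arrives: push (MAIN, PC=2), enter IRQ0 at PC=0 (depth now 1)
Event 4 (EXEC): [IRQ0] PC=0: DEC 4 -> ACC=4
Event 5 (EXEC): [IRQ0] PC=1: DEC 3 -> ACC=1
Event 6 (EXEC): [IRQ0] PC=2: INC 1 -> ACC=2
Event 7 (EXEC): [IRQ0] PC=3: IRET -> resume MAIN at PC=2 (depth now 0)
Event 8 (EXEC): [MAIN] PC=2: INC 3 -> ACC=5
Event 9 (INT 0): INT 0 arrives: push (MAIN, PC=3), enter IRQ0 at PC=0 (depth now 1)
Event 10 (EXEC): [IRQ0] PC=0: DEC 4 -> ACC=1
Event 11 (INT 0): INT 0 arrives: push (IRQ0, PC=1), enter IRQ0 at PC=0 (depth now 2)
Event 12 (EXEC): [IRQ0] PC=0: DEC 4 -> ACC=-3
Event 13 (EXEC): [IRQ0] PC=1: DEC 3 -> ACC=-6
Event 14 (EXEC): [IRQ0] PC=2: INC 1 -> ACC=-5
Event 15 (EXEC): [IRQ0] PC=3: IRET -> resume IRQ0 at PC=1 (depth now 1)
Event 16 (EXEC): [IRQ0] PC=1: DEC 3 -> ACC=-8
Event 17 (EXEC): [IRQ0] PC=2: INC 1 -> ACC=-7
Event 18 (EXEC): [IRQ0] PC=3: IRET -> resume MAIN at PC=3 (depth now 0)
Event 19 (EXEC): [MAIN] PC=3: INC 5 -> ACC=-2
Event 20 (EXEC): [MAIN] PC=4: HALT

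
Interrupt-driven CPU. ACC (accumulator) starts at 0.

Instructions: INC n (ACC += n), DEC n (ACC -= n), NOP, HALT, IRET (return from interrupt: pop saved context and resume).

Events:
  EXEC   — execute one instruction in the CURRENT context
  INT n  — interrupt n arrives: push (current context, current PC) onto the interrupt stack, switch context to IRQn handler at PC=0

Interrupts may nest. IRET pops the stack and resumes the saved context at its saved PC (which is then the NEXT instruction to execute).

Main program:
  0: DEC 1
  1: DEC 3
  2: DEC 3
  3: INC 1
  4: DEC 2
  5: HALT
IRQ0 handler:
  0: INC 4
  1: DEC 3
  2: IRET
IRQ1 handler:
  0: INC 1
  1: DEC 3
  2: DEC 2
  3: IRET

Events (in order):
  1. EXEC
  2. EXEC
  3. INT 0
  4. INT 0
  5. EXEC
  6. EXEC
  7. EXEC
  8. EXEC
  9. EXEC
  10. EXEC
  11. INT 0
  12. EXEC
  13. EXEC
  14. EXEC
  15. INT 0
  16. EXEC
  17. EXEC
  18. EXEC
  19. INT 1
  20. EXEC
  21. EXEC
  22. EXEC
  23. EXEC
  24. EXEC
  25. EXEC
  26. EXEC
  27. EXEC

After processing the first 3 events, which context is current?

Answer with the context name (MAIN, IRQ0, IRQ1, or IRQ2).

Event 1 (EXEC): [MAIN] PC=0: DEC 1 -> ACC=-1
Event 2 (EXEC): [MAIN] PC=1: DEC 3 -> ACC=-4
Event 3 (INT 0): INT 0 arrives: push (MAIN, PC=2), enter IRQ0 at PC=0 (depth now 1)

Answer: IRQ0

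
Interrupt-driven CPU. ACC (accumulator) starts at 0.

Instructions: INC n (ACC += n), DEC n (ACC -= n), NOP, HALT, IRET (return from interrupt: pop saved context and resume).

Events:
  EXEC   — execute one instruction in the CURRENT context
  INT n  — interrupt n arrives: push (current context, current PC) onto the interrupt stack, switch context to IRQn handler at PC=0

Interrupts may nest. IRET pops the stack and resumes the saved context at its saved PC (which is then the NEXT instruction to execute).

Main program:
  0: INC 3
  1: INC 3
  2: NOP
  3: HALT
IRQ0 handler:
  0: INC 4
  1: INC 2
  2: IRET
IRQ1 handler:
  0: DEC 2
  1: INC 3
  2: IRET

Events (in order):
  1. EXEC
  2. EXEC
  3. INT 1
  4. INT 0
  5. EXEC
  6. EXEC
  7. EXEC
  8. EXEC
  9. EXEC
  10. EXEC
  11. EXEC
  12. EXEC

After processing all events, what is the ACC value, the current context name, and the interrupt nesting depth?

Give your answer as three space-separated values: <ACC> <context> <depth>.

Answer: 13 MAIN 0

Derivation:
Event 1 (EXEC): [MAIN] PC=0: INC 3 -> ACC=3
Event 2 (EXEC): [MAIN] PC=1: INC 3 -> ACC=6
Event 3 (INT 1): INT 1 arrives: push (MAIN, PC=2), enter IRQ1 at PC=0 (depth now 1)
Event 4 (INT 0): INT 0 arrives: push (IRQ1, PC=0), enter IRQ0 at PC=0 (depth now 2)
Event 5 (EXEC): [IRQ0] PC=0: INC 4 -> ACC=10
Event 6 (EXEC): [IRQ0] PC=1: INC 2 -> ACC=12
Event 7 (EXEC): [IRQ0] PC=2: IRET -> resume IRQ1 at PC=0 (depth now 1)
Event 8 (EXEC): [IRQ1] PC=0: DEC 2 -> ACC=10
Event 9 (EXEC): [IRQ1] PC=1: INC 3 -> ACC=13
Event 10 (EXEC): [IRQ1] PC=2: IRET -> resume MAIN at PC=2 (depth now 0)
Event 11 (EXEC): [MAIN] PC=2: NOP
Event 12 (EXEC): [MAIN] PC=3: HALT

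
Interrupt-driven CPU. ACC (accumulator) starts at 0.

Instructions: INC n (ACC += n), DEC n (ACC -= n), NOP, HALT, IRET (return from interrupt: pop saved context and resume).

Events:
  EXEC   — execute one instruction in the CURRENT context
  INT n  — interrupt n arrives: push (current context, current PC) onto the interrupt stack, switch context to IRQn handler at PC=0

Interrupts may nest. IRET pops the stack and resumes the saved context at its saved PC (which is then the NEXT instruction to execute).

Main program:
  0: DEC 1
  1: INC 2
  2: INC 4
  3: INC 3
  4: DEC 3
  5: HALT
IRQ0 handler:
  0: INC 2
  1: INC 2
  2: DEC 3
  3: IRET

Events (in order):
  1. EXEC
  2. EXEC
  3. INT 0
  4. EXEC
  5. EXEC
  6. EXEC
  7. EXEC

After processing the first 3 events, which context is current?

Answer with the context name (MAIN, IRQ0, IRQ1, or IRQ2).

Answer: IRQ0

Derivation:
Event 1 (EXEC): [MAIN] PC=0: DEC 1 -> ACC=-1
Event 2 (EXEC): [MAIN] PC=1: INC 2 -> ACC=1
Event 3 (INT 0): INT 0 arrives: push (MAIN, PC=2), enter IRQ0 at PC=0 (depth now 1)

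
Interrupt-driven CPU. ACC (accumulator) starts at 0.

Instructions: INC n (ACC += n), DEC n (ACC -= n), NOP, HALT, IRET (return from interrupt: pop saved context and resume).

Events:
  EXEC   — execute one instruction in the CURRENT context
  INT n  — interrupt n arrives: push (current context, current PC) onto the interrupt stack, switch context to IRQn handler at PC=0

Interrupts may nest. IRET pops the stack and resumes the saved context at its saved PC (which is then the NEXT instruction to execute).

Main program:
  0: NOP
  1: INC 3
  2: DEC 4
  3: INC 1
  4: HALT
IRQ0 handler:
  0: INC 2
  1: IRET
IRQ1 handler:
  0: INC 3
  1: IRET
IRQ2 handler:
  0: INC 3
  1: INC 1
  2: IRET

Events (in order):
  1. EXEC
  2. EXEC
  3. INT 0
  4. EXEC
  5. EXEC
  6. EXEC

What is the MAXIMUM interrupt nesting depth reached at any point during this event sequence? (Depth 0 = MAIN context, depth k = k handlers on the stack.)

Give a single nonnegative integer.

Event 1 (EXEC): [MAIN] PC=0: NOP [depth=0]
Event 2 (EXEC): [MAIN] PC=1: INC 3 -> ACC=3 [depth=0]
Event 3 (INT 0): INT 0 arrives: push (MAIN, PC=2), enter IRQ0 at PC=0 (depth now 1) [depth=1]
Event 4 (EXEC): [IRQ0] PC=0: INC 2 -> ACC=5 [depth=1]
Event 5 (EXEC): [IRQ0] PC=1: IRET -> resume MAIN at PC=2 (depth now 0) [depth=0]
Event 6 (EXEC): [MAIN] PC=2: DEC 4 -> ACC=1 [depth=0]
Max depth observed: 1

Answer: 1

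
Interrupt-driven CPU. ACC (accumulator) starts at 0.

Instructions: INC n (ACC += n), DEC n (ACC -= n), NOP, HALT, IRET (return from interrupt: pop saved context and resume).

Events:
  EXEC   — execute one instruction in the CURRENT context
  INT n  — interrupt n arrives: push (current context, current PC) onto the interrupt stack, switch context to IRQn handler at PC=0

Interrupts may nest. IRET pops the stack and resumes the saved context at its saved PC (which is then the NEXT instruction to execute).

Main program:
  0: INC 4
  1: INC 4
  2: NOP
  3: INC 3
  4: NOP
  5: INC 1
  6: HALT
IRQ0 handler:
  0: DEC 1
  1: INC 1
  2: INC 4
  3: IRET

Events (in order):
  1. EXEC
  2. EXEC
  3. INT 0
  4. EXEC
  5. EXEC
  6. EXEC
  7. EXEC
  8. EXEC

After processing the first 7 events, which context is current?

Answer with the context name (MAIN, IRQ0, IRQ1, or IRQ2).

Event 1 (EXEC): [MAIN] PC=0: INC 4 -> ACC=4
Event 2 (EXEC): [MAIN] PC=1: INC 4 -> ACC=8
Event 3 (INT 0): INT 0 arrives: push (MAIN, PC=2), enter IRQ0 at PC=0 (depth now 1)
Event 4 (EXEC): [IRQ0] PC=0: DEC 1 -> ACC=7
Event 5 (EXEC): [IRQ0] PC=1: INC 1 -> ACC=8
Event 6 (EXEC): [IRQ0] PC=2: INC 4 -> ACC=12
Event 7 (EXEC): [IRQ0] PC=3: IRET -> resume MAIN at PC=2 (depth now 0)

Answer: MAIN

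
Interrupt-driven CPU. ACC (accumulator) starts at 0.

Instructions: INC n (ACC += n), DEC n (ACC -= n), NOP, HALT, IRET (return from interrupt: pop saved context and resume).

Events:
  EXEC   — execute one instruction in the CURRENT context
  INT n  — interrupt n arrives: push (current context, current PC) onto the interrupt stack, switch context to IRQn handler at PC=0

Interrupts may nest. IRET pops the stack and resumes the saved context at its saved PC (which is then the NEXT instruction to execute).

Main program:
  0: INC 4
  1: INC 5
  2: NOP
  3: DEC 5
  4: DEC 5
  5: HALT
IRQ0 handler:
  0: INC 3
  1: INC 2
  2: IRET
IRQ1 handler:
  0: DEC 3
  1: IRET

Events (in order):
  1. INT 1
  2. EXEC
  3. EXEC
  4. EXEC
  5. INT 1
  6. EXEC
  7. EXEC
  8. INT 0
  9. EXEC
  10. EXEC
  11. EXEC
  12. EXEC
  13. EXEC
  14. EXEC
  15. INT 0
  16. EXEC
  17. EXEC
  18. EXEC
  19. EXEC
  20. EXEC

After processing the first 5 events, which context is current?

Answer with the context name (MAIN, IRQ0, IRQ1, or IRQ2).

Answer: IRQ1

Derivation:
Event 1 (INT 1): INT 1 arrives: push (MAIN, PC=0), enter IRQ1 at PC=0 (depth now 1)
Event 2 (EXEC): [IRQ1] PC=0: DEC 3 -> ACC=-3
Event 3 (EXEC): [IRQ1] PC=1: IRET -> resume MAIN at PC=0 (depth now 0)
Event 4 (EXEC): [MAIN] PC=0: INC 4 -> ACC=1
Event 5 (INT 1): INT 1 arrives: push (MAIN, PC=1), enter IRQ1 at PC=0 (depth now 1)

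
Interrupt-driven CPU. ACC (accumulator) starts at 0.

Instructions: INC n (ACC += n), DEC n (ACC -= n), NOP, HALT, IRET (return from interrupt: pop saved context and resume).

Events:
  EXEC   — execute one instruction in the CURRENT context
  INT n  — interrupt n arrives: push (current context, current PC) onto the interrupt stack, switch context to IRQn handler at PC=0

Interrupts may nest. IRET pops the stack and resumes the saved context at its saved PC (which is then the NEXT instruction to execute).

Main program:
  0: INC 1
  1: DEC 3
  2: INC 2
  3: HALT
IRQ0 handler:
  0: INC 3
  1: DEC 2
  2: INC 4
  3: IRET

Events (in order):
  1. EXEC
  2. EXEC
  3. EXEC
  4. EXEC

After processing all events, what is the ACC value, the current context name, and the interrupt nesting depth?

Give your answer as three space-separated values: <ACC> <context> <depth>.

Event 1 (EXEC): [MAIN] PC=0: INC 1 -> ACC=1
Event 2 (EXEC): [MAIN] PC=1: DEC 3 -> ACC=-2
Event 3 (EXEC): [MAIN] PC=2: INC 2 -> ACC=0
Event 4 (EXEC): [MAIN] PC=3: HALT

Answer: 0 MAIN 0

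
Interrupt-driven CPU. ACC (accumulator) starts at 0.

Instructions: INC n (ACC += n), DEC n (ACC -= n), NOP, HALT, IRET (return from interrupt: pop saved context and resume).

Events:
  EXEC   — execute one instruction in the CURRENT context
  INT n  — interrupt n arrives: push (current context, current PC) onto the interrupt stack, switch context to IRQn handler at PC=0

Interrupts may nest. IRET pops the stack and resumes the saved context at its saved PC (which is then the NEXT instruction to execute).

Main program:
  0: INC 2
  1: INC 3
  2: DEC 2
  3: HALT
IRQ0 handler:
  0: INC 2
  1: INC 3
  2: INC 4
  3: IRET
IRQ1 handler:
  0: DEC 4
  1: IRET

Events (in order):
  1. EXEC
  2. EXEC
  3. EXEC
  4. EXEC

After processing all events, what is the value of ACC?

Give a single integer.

Answer: 3

Derivation:
Event 1 (EXEC): [MAIN] PC=0: INC 2 -> ACC=2
Event 2 (EXEC): [MAIN] PC=1: INC 3 -> ACC=5
Event 3 (EXEC): [MAIN] PC=2: DEC 2 -> ACC=3
Event 4 (EXEC): [MAIN] PC=3: HALT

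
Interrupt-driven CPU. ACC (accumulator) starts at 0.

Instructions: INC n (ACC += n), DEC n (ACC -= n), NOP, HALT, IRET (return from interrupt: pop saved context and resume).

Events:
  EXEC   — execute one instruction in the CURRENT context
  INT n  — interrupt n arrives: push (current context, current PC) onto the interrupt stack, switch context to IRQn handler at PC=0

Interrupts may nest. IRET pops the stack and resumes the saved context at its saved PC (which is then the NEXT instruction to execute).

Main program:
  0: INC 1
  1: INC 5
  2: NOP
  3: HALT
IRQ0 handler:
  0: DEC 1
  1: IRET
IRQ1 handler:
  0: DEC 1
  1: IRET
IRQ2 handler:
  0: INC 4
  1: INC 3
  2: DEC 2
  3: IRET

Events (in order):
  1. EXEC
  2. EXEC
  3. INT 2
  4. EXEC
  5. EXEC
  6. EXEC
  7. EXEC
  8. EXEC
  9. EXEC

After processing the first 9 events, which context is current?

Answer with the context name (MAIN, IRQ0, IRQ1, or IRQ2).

Event 1 (EXEC): [MAIN] PC=0: INC 1 -> ACC=1
Event 2 (EXEC): [MAIN] PC=1: INC 5 -> ACC=6
Event 3 (INT 2): INT 2 arrives: push (MAIN, PC=2), enter IRQ2 at PC=0 (depth now 1)
Event 4 (EXEC): [IRQ2] PC=0: INC 4 -> ACC=10
Event 5 (EXEC): [IRQ2] PC=1: INC 3 -> ACC=13
Event 6 (EXEC): [IRQ2] PC=2: DEC 2 -> ACC=11
Event 7 (EXEC): [IRQ2] PC=3: IRET -> resume MAIN at PC=2 (depth now 0)
Event 8 (EXEC): [MAIN] PC=2: NOP
Event 9 (EXEC): [MAIN] PC=3: HALT

Answer: MAIN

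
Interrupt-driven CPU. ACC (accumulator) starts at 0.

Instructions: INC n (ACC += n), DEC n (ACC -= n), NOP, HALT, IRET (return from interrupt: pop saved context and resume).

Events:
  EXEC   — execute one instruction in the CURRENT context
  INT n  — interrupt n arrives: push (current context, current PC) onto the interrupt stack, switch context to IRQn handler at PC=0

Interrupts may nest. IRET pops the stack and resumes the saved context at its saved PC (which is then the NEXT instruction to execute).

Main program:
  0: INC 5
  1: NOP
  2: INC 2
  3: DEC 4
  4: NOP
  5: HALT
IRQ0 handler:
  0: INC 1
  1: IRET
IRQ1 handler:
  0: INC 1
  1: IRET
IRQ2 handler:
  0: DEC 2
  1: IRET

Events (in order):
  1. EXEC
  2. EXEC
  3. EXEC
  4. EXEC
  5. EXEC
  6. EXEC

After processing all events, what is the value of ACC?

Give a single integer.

Event 1 (EXEC): [MAIN] PC=0: INC 5 -> ACC=5
Event 2 (EXEC): [MAIN] PC=1: NOP
Event 3 (EXEC): [MAIN] PC=2: INC 2 -> ACC=7
Event 4 (EXEC): [MAIN] PC=3: DEC 4 -> ACC=3
Event 5 (EXEC): [MAIN] PC=4: NOP
Event 6 (EXEC): [MAIN] PC=5: HALT

Answer: 3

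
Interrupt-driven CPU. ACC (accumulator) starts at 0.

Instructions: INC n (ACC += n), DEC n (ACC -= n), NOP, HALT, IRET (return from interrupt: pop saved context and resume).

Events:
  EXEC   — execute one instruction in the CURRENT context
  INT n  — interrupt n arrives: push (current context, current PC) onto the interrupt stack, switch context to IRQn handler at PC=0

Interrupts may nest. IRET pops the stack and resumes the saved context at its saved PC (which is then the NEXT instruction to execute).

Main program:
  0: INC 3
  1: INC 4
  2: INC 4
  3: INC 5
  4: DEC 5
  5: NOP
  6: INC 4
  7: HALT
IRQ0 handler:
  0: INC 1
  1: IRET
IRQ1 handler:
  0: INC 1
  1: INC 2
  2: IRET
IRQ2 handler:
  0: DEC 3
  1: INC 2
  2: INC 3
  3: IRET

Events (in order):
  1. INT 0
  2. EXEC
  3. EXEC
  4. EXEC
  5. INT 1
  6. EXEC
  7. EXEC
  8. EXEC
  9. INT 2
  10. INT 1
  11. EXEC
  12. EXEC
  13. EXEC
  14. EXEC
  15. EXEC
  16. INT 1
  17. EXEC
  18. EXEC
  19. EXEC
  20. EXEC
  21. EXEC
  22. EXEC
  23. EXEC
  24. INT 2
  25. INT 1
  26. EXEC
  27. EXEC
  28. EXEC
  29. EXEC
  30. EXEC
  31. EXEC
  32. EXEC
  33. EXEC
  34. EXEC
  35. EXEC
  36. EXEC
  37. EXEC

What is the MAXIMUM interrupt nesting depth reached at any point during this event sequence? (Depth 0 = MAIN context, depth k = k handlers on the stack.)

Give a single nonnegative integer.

Event 1 (INT 0): INT 0 arrives: push (MAIN, PC=0), enter IRQ0 at PC=0 (depth now 1) [depth=1]
Event 2 (EXEC): [IRQ0] PC=0: INC 1 -> ACC=1 [depth=1]
Event 3 (EXEC): [IRQ0] PC=1: IRET -> resume MAIN at PC=0 (depth now 0) [depth=0]
Event 4 (EXEC): [MAIN] PC=0: INC 3 -> ACC=4 [depth=0]
Event 5 (INT 1): INT 1 arrives: push (MAIN, PC=1), enter IRQ1 at PC=0 (depth now 1) [depth=1]
Event 6 (EXEC): [IRQ1] PC=0: INC 1 -> ACC=5 [depth=1]
Event 7 (EXEC): [IRQ1] PC=1: INC 2 -> ACC=7 [depth=1]
Event 8 (EXEC): [IRQ1] PC=2: IRET -> resume MAIN at PC=1 (depth now 0) [depth=0]
Event 9 (INT 2): INT 2 arrives: push (MAIN, PC=1), enter IRQ2 at PC=0 (depth now 1) [depth=1]
Event 10 (INT 1): INT 1 arrives: push (IRQ2, PC=0), enter IRQ1 at PC=0 (depth now 2) [depth=2]
Event 11 (EXEC): [IRQ1] PC=0: INC 1 -> ACC=8 [depth=2]
Event 12 (EXEC): [IRQ1] PC=1: INC 2 -> ACC=10 [depth=2]
Event 13 (EXEC): [IRQ1] PC=2: IRET -> resume IRQ2 at PC=0 (depth now 1) [depth=1]
Event 14 (EXEC): [IRQ2] PC=0: DEC 3 -> ACC=7 [depth=1]
Event 15 (EXEC): [IRQ2] PC=1: INC 2 -> ACC=9 [depth=1]
Event 16 (INT 1): INT 1 arrives: push (IRQ2, PC=2), enter IRQ1 at PC=0 (depth now 2) [depth=2]
Event 17 (EXEC): [IRQ1] PC=0: INC 1 -> ACC=10 [depth=2]
Event 18 (EXEC): [IRQ1] PC=1: INC 2 -> ACC=12 [depth=2]
Event 19 (EXEC): [IRQ1] PC=2: IRET -> resume IRQ2 at PC=2 (depth now 1) [depth=1]
Event 20 (EXEC): [IRQ2] PC=2: INC 3 -> ACC=15 [depth=1]
Event 21 (EXEC): [IRQ2] PC=3: IRET -> resume MAIN at PC=1 (depth now 0) [depth=0]
Event 22 (EXEC): [MAIN] PC=1: INC 4 -> ACC=19 [depth=0]
Event 23 (EXEC): [MAIN] PC=2: INC 4 -> ACC=23 [depth=0]
Event 24 (INT 2): INT 2 arrives: push (MAIN, PC=3), enter IRQ2 at PC=0 (depth now 1) [depth=1]
Event 25 (INT 1): INT 1 arrives: push (IRQ2, PC=0), enter IRQ1 at PC=0 (depth now 2) [depth=2]
Event 26 (EXEC): [IRQ1] PC=0: INC 1 -> ACC=24 [depth=2]
Event 27 (EXEC): [IRQ1] PC=1: INC 2 -> ACC=26 [depth=2]
Event 28 (EXEC): [IRQ1] PC=2: IRET -> resume IRQ2 at PC=0 (depth now 1) [depth=1]
Event 29 (EXEC): [IRQ2] PC=0: DEC 3 -> ACC=23 [depth=1]
Event 30 (EXEC): [IRQ2] PC=1: INC 2 -> ACC=25 [depth=1]
Event 31 (EXEC): [IRQ2] PC=2: INC 3 -> ACC=28 [depth=1]
Event 32 (EXEC): [IRQ2] PC=3: IRET -> resume MAIN at PC=3 (depth now 0) [depth=0]
Event 33 (EXEC): [MAIN] PC=3: INC 5 -> ACC=33 [depth=0]
Event 34 (EXEC): [MAIN] PC=4: DEC 5 -> ACC=28 [depth=0]
Event 35 (EXEC): [MAIN] PC=5: NOP [depth=0]
Event 36 (EXEC): [MAIN] PC=6: INC 4 -> ACC=32 [depth=0]
Event 37 (EXEC): [MAIN] PC=7: HALT [depth=0]
Max depth observed: 2

Answer: 2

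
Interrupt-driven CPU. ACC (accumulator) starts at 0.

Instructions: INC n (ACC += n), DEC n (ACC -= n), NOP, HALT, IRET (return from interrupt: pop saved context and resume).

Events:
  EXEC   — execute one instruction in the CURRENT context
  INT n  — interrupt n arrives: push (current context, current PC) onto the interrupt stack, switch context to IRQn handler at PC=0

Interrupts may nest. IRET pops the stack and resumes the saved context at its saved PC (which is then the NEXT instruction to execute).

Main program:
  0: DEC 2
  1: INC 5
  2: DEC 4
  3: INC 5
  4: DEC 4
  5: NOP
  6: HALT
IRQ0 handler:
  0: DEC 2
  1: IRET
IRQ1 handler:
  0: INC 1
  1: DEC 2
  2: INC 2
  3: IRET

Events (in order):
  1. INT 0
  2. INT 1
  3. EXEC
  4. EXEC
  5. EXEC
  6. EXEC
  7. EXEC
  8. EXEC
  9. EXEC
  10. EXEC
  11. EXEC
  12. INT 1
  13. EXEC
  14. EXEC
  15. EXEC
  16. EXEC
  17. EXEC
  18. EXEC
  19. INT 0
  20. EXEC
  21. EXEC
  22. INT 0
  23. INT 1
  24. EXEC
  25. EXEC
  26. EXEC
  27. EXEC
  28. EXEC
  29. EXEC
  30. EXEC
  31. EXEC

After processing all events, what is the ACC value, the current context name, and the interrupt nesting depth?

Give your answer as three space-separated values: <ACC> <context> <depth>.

Answer: -3 MAIN 0

Derivation:
Event 1 (INT 0): INT 0 arrives: push (MAIN, PC=0), enter IRQ0 at PC=0 (depth now 1)
Event 2 (INT 1): INT 1 arrives: push (IRQ0, PC=0), enter IRQ1 at PC=0 (depth now 2)
Event 3 (EXEC): [IRQ1] PC=0: INC 1 -> ACC=1
Event 4 (EXEC): [IRQ1] PC=1: DEC 2 -> ACC=-1
Event 5 (EXEC): [IRQ1] PC=2: INC 2 -> ACC=1
Event 6 (EXEC): [IRQ1] PC=3: IRET -> resume IRQ0 at PC=0 (depth now 1)
Event 7 (EXEC): [IRQ0] PC=0: DEC 2 -> ACC=-1
Event 8 (EXEC): [IRQ0] PC=1: IRET -> resume MAIN at PC=0 (depth now 0)
Event 9 (EXEC): [MAIN] PC=0: DEC 2 -> ACC=-3
Event 10 (EXEC): [MAIN] PC=1: INC 5 -> ACC=2
Event 11 (EXEC): [MAIN] PC=2: DEC 4 -> ACC=-2
Event 12 (INT 1): INT 1 arrives: push (MAIN, PC=3), enter IRQ1 at PC=0 (depth now 1)
Event 13 (EXEC): [IRQ1] PC=0: INC 1 -> ACC=-1
Event 14 (EXEC): [IRQ1] PC=1: DEC 2 -> ACC=-3
Event 15 (EXEC): [IRQ1] PC=2: INC 2 -> ACC=-1
Event 16 (EXEC): [IRQ1] PC=3: IRET -> resume MAIN at PC=3 (depth now 0)
Event 17 (EXEC): [MAIN] PC=3: INC 5 -> ACC=4
Event 18 (EXEC): [MAIN] PC=4: DEC 4 -> ACC=0
Event 19 (INT 0): INT 0 arrives: push (MAIN, PC=5), enter IRQ0 at PC=0 (depth now 1)
Event 20 (EXEC): [IRQ0] PC=0: DEC 2 -> ACC=-2
Event 21 (EXEC): [IRQ0] PC=1: IRET -> resume MAIN at PC=5 (depth now 0)
Event 22 (INT 0): INT 0 arrives: push (MAIN, PC=5), enter IRQ0 at PC=0 (depth now 1)
Event 23 (INT 1): INT 1 arrives: push (IRQ0, PC=0), enter IRQ1 at PC=0 (depth now 2)
Event 24 (EXEC): [IRQ1] PC=0: INC 1 -> ACC=-1
Event 25 (EXEC): [IRQ1] PC=1: DEC 2 -> ACC=-3
Event 26 (EXEC): [IRQ1] PC=2: INC 2 -> ACC=-1
Event 27 (EXEC): [IRQ1] PC=3: IRET -> resume IRQ0 at PC=0 (depth now 1)
Event 28 (EXEC): [IRQ0] PC=0: DEC 2 -> ACC=-3
Event 29 (EXEC): [IRQ0] PC=1: IRET -> resume MAIN at PC=5 (depth now 0)
Event 30 (EXEC): [MAIN] PC=5: NOP
Event 31 (EXEC): [MAIN] PC=6: HALT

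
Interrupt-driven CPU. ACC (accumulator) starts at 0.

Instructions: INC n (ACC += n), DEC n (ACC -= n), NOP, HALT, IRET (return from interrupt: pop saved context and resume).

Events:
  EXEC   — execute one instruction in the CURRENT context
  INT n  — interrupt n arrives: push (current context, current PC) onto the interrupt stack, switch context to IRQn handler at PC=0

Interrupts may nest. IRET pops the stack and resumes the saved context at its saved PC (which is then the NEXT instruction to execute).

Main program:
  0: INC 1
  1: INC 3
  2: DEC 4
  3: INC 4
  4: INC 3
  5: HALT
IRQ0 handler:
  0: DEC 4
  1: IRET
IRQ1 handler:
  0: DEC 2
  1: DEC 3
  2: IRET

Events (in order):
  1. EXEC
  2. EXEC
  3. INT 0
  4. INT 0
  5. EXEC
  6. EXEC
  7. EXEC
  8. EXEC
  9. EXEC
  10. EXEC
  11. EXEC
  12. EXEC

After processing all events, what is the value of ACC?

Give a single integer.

Event 1 (EXEC): [MAIN] PC=0: INC 1 -> ACC=1
Event 2 (EXEC): [MAIN] PC=1: INC 3 -> ACC=4
Event 3 (INT 0): INT 0 arrives: push (MAIN, PC=2), enter IRQ0 at PC=0 (depth now 1)
Event 4 (INT 0): INT 0 arrives: push (IRQ0, PC=0), enter IRQ0 at PC=0 (depth now 2)
Event 5 (EXEC): [IRQ0] PC=0: DEC 4 -> ACC=0
Event 6 (EXEC): [IRQ0] PC=1: IRET -> resume IRQ0 at PC=0 (depth now 1)
Event 7 (EXEC): [IRQ0] PC=0: DEC 4 -> ACC=-4
Event 8 (EXEC): [IRQ0] PC=1: IRET -> resume MAIN at PC=2 (depth now 0)
Event 9 (EXEC): [MAIN] PC=2: DEC 4 -> ACC=-8
Event 10 (EXEC): [MAIN] PC=3: INC 4 -> ACC=-4
Event 11 (EXEC): [MAIN] PC=4: INC 3 -> ACC=-1
Event 12 (EXEC): [MAIN] PC=5: HALT

Answer: -1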